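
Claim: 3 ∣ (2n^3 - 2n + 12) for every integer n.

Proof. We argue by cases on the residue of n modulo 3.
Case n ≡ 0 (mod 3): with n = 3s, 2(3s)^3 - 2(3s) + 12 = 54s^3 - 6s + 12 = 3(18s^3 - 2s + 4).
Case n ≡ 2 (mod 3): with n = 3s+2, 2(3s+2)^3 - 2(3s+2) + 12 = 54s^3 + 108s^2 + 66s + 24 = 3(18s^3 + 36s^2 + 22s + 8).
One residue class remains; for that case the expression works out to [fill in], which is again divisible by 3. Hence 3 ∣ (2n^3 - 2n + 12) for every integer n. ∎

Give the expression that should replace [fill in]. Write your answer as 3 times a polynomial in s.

The residues treated are {0, 2}, so the missing case is n ≡ 1 (mod 3); write n = 3s+1.
Then 2(3s+1)^3 - 2(3s+1) + 12 = 54s^3 + 54s^2 + 12s + 12 = 3(18s^3 + 18s^2 + 4s + 4).

3(18s^3 + 18s^2 + 4s + 4)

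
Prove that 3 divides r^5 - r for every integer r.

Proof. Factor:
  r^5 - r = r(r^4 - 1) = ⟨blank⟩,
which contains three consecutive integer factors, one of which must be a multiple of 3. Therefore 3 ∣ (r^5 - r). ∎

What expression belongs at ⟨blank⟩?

r^4 - 1 = (r^2 - 1)(r^2 + 1), and r^2 - 1 = (r-1)(r+1).
So r(r^4 - 1) = (r - 1)r(r + 1)(r^2 + 1).

(r - 1)r(r + 1)(r^2 + 1)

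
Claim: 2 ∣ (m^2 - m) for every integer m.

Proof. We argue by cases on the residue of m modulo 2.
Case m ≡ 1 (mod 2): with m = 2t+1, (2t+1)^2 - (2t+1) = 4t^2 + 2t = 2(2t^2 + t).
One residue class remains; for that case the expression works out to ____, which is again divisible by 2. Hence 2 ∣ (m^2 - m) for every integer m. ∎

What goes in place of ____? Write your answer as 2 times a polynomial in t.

2(2t^2 - t)

The residues treated are {1}, so the missing case is m ≡ 0 (mod 2); write m = 2t.
Then (2t)^2 - (2t) = 4t^2 - 2t = 2(2t^2 - t).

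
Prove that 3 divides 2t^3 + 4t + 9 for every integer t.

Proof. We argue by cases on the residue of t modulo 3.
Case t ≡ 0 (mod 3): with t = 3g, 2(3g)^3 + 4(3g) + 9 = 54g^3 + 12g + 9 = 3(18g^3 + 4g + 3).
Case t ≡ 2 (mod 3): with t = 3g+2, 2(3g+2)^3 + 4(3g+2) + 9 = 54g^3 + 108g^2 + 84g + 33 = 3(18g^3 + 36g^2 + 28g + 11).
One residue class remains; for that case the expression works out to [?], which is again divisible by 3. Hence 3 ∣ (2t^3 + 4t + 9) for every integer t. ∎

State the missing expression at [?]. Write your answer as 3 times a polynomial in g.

Only t ≡ 1 (mod 3) is unaccounted for. Put t = 3g+1:
2(3g+1)^3 + 4(3g+1) + 9 expands to 54g^3 + 54g^2 + 30g + 15,
and factoring out 3 leaves 3(18g^3 + 18g^2 + 10g + 5).

3(18g^3 + 18g^2 + 10g + 5)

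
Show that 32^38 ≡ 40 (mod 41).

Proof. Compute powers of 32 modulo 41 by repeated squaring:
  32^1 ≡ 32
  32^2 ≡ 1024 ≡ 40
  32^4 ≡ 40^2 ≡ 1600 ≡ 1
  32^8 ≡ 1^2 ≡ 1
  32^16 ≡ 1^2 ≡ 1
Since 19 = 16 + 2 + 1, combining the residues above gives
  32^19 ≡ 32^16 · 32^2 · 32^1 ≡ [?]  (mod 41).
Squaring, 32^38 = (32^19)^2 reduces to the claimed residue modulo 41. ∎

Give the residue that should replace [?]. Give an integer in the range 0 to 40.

9

Multiply the listed residues: 1 · 40 · 32 = 40 → 1280.
Reducing modulo 41: 1280 = 31·41 + 9, so 32^19 ≡ 9.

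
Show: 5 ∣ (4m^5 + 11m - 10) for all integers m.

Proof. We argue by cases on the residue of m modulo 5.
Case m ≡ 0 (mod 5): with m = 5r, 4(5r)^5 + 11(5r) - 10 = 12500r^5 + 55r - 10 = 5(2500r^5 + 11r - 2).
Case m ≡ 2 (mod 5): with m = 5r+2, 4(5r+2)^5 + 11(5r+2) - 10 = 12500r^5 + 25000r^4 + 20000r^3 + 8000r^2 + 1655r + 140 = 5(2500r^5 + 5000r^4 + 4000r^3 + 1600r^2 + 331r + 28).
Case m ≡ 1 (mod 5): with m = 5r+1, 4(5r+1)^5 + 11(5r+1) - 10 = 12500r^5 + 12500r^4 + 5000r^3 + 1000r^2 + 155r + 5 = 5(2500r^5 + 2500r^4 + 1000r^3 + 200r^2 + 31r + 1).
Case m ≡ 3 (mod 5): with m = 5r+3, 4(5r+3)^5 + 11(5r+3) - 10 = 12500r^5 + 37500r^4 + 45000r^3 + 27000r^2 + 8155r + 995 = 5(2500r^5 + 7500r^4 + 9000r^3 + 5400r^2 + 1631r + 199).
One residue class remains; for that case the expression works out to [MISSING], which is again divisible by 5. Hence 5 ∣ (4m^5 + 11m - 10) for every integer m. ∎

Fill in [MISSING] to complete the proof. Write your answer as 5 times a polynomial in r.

Only m ≡ 4 (mod 5) is unaccounted for. Put m = 5r+4:
4(5r+4)^5 + 11(5r+4) - 10 expands to 12500r^5 + 50000r^4 + 80000r^3 + 64000r^2 + 25655r + 4130,
and factoring out 5 leaves 5(2500r^5 + 10000r^4 + 16000r^3 + 12800r^2 + 5131r + 826).

5(2500r^5 + 10000r^4 + 16000r^3 + 12800r^2 + 5131r + 826)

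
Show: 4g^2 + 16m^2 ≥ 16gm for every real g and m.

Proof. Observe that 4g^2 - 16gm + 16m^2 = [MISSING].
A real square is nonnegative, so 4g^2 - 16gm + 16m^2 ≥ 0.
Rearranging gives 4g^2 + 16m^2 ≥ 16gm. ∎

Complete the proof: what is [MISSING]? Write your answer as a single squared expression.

(2g - 4m)^2

4g^2 - 16gm + 16m^2 is a perfect-square trinomial: the outer terms are (2g)^2 and (4m)^2, and the cross term is -2·2g·4m.
So 4g^2 - 16gm + 16m^2 = (2g - 4m)^2 ≥ 0.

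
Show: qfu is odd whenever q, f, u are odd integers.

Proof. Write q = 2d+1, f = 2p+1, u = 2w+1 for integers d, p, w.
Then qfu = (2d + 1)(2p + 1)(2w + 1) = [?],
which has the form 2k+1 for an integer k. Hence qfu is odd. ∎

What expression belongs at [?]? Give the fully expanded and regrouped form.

Expanding: (2d + 1)(2p + 1)(2w + 1) = 8dpw + 4dp + 4dw + 2d + 4pw + 2p + 2w + 1.
Every term except the constant is even, so this is 2(4dpw + 2dp + 2dw + d + 2pw + p + w) + 1,
and 4dpw + 2dp + 2dw + d + 2pw + p + w ∈ ℤ gives the required form.

2(4dpw + 2dp + 2dw + d + 2pw + p + w) + 1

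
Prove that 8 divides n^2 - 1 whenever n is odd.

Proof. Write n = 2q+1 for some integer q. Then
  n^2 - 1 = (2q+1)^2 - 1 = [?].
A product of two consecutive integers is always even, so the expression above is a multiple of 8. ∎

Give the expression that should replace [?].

4q(q + 1)

(2q+1)^2 - 1 = 4q^2 + 4q + 1 - 1 = 4q^2 + 4q = 4q(q+1).
Since q and q+1 are consecutive, q(q+1) is even, and 4·(even) is a multiple of 8.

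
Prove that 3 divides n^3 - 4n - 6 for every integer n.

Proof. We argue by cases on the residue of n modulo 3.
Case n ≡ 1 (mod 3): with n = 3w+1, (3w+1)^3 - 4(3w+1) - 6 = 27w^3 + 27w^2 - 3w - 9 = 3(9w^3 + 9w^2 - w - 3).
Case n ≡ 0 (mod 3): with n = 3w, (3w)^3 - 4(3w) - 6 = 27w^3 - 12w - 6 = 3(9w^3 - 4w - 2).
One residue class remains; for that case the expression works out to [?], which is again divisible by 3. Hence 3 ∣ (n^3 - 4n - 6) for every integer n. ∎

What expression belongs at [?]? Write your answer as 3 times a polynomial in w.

3(9w^3 + 18w^2 + 8w - 2)

The residues treated are {1, 0}, so the missing case is n ≡ 2 (mod 3); write n = 3w+2.
Then (3w+2)^3 - 4(3w+2) - 6 = 27w^3 + 54w^2 + 24w - 6 = 3(9w^3 + 18w^2 + 8w - 2).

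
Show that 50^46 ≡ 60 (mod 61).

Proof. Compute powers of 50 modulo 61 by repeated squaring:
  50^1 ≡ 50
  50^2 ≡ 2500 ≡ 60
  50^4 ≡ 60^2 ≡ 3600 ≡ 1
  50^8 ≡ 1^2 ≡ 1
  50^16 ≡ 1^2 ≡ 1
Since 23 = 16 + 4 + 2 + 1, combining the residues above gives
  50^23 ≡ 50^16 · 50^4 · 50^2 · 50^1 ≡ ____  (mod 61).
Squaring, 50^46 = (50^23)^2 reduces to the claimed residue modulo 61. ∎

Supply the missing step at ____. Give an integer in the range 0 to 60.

Multiply the listed residues: 1 · 1 · 60 · 50 = 1 → 60 → 3000.
Reducing modulo 61: 3000 = 49·61 + 11, so 50^23 ≡ 11.

11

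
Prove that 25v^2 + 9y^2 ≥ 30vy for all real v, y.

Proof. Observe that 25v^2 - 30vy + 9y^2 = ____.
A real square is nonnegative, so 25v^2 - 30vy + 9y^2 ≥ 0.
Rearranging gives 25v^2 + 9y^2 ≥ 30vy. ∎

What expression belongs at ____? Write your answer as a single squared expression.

(5v - 3y)^2

25v^2 - 30vy + 9y^2 is a perfect-square trinomial: the outer terms are (5v)^2 and (3y)^2, and the cross term is -2·5v·3y.
So 25v^2 - 30vy + 9y^2 = (5v - 3y)^2 ≥ 0.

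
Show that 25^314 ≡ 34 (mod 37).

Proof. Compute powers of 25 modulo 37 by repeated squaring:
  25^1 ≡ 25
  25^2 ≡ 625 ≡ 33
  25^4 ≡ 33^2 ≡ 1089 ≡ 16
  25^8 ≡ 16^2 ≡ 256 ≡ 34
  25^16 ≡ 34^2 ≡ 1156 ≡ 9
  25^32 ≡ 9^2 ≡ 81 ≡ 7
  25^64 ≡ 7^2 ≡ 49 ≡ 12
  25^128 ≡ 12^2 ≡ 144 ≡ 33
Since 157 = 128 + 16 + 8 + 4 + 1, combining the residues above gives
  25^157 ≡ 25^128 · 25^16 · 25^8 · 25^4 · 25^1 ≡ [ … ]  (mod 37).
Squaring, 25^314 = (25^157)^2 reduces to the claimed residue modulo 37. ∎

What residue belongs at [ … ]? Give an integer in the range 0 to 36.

Multiply the listed residues: 33 · 9 · 34 · 16 · 25 = 297 → 10098 → 161568 → 4039200.
Reducing modulo 37: 4039200 = 109167·37 + 21, so 25^157 ≡ 21.

21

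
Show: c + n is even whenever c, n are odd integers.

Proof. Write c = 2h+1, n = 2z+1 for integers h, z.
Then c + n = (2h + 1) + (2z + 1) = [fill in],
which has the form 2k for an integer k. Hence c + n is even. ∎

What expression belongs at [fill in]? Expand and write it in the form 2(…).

Expanding: (2h + 1) + (2z + 1) = 2h + 2z + 2.
Every term is even; pulling out the factor of 2 gives 2(h + z + 1).

2(h + z + 1)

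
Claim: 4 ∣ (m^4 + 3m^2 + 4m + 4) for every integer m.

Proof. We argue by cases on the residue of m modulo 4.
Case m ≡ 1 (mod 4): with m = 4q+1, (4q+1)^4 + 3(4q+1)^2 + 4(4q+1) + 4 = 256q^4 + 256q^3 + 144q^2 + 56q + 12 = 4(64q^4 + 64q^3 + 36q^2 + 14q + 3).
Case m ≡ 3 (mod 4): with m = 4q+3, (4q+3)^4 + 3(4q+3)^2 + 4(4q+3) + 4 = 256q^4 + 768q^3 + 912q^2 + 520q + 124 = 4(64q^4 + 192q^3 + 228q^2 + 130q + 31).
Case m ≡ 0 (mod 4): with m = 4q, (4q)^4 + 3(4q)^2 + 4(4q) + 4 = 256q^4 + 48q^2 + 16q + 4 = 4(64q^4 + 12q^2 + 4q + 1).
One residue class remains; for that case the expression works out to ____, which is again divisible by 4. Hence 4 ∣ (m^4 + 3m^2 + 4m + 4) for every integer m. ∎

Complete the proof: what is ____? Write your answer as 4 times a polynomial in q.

Only m ≡ 2 (mod 4) is unaccounted for. Put m = 4q+2:
(4q+2)^4 + 3(4q+2)^2 + 4(4q+2) + 4 expands to 256q^4 + 512q^3 + 432q^2 + 192q + 40,
and factoring out 4 leaves 4(64q^4 + 128q^3 + 108q^2 + 48q + 10).

4(64q^4 + 128q^3 + 108q^2 + 48q + 10)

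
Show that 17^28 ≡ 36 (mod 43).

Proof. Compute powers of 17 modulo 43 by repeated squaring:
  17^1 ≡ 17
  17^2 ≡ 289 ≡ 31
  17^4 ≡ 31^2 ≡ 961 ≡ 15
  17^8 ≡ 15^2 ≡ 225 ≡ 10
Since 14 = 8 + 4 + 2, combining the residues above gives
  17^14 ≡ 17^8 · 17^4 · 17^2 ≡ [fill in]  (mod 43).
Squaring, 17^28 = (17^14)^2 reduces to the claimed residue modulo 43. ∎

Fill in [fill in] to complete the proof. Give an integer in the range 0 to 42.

6

17^8 · 17^4 · 17^2 ≡ 10 · 15 · 31 = 4650.
4650 mod 43 = 6, so 17^14 ≡ 6 (mod 43).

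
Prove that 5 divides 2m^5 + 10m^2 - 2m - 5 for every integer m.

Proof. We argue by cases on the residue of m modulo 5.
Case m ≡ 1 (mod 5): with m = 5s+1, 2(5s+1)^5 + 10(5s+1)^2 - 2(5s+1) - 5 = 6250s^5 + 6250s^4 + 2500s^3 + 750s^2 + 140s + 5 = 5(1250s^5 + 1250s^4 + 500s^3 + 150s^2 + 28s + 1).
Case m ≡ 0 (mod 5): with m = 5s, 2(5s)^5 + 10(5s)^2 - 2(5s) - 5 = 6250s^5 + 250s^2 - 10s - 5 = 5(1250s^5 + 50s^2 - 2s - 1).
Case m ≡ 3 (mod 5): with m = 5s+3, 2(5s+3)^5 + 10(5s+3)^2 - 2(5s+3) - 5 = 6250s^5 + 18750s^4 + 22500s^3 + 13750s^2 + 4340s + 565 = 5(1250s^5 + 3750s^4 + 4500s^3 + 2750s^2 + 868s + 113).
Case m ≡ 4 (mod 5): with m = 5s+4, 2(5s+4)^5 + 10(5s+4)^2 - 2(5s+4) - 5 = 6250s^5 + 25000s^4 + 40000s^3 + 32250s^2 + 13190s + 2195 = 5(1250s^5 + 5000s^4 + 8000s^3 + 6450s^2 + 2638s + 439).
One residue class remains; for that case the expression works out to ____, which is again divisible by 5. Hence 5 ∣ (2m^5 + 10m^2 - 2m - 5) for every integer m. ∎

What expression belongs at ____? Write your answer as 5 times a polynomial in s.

5(1250s^5 + 2500s^4 + 2000s^3 + 850s^2 + 198s + 19)

Only m ≡ 2 (mod 5) is unaccounted for. Put m = 5s+2:
2(5s+2)^5 + 10(5s+2)^2 - 2(5s+2) - 5 expands to 6250s^5 + 12500s^4 + 10000s^3 + 4250s^2 + 990s + 95,
and factoring out 5 leaves 5(1250s^5 + 2500s^4 + 2000s^3 + 850s^2 + 198s + 19).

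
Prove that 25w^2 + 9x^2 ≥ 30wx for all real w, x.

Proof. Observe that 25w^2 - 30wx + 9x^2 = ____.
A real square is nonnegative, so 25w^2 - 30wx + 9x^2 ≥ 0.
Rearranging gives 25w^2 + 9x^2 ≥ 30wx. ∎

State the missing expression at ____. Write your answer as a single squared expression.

25w^2 - 30wx + 9x^2 is a perfect-square trinomial: the outer terms are (5w)^2 and (3x)^2, and the cross term is -2·5w·3x.
So 25w^2 - 30wx + 9x^2 = (5w - 3x)^2 ≥ 0.

(5w - 3x)^2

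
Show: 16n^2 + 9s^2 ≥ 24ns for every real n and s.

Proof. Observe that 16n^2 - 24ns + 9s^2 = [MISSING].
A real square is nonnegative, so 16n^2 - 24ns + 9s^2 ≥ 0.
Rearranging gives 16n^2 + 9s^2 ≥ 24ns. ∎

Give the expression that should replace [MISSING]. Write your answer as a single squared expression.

16n^2 - 24ns + 9s^2 is a perfect-square trinomial: the outer terms are (4n)^2 and (3s)^2, and the cross term is -2·4n·3s.
So 16n^2 - 24ns + 9s^2 = (4n - 3s)^2 ≥ 0.

(4n - 3s)^2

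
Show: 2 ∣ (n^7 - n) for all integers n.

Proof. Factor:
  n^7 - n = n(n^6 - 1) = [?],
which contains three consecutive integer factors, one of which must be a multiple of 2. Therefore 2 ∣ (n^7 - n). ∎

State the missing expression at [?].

(n - 1)n(n + 1)(n^4 + n^2 + 1)

n^6 - 1 = (n^2 - 1)(n^4 + n^2 + 1), and n^2 - 1 = (n-1)(n+1).
So n(n^6 - 1) = (n - 1)n(n + 1)(n^4 + n^2 + 1).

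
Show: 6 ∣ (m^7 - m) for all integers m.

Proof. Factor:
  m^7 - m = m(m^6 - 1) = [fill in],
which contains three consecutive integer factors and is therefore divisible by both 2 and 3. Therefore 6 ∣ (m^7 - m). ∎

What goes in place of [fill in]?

m^6 - 1 = (m^2 - 1)(m^4 + m^2 + 1), and m^2 - 1 = (m-1)(m+1).
So m(m^6 - 1) = (m - 1)m(m + 1)(m^4 + m^2 + 1).

(m - 1)m(m + 1)(m^4 + m^2 + 1)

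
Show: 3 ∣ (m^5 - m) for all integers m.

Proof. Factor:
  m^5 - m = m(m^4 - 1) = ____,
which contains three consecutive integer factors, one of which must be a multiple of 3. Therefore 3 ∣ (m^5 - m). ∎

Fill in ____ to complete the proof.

(m - 1)m(m + 1)(m^2 + 1)

m^4 - 1 = (m^2 - 1)(m^2 + 1), and m^2 - 1 = (m-1)(m+1).
So m(m^4 - 1) = (m - 1)m(m + 1)(m^2 + 1).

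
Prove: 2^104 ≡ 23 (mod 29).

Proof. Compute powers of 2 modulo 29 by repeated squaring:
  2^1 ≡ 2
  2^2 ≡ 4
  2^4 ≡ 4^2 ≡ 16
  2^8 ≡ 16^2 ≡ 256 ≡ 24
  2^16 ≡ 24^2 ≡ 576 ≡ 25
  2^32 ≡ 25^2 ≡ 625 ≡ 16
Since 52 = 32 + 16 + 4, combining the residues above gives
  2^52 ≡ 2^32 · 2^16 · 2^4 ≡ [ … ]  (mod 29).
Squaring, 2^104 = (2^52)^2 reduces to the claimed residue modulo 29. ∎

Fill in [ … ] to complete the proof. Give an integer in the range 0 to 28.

Multiply the listed residues: 16 · 25 · 16 = 400 → 6400.
Reducing modulo 29: 6400 = 220·29 + 20, so 2^52 ≡ 20.

20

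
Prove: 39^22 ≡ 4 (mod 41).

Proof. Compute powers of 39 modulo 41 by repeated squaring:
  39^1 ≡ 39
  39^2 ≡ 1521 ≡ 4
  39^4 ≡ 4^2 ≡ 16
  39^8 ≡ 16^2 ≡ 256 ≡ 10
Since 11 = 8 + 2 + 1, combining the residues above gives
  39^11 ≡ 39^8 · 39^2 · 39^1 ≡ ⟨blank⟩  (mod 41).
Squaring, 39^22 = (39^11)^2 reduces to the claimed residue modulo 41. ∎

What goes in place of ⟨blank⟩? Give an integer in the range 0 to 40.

2

39^8 · 39^2 · 39^1 ≡ 10 · 4 · 39 = 1560.
1560 mod 41 = 2, so 39^11 ≡ 2 (mod 41).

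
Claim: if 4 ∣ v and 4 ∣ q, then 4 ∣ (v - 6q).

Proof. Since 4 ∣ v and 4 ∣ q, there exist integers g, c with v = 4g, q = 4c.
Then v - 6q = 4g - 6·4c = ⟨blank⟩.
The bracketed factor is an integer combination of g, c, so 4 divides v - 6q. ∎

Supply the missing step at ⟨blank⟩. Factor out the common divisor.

Each term has a factor of 4: 4g - 6·4c = 4·(-6c + g).
Since -6c + g is an integer, 4 ∣ (v - 6q).

4(-6c + g)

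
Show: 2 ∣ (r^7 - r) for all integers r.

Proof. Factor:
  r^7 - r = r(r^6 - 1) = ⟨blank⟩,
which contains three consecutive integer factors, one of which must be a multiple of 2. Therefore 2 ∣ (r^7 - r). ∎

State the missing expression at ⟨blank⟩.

r^6 - 1 = (r^2 - 1)(r^4 + r^2 + 1), and r^2 - 1 = (r-1)(r+1).
So r(r^6 - 1) = (r - 1)r(r + 1)(r^4 + r^2 + 1).

(r - 1)r(r + 1)(r^4 + r^2 + 1)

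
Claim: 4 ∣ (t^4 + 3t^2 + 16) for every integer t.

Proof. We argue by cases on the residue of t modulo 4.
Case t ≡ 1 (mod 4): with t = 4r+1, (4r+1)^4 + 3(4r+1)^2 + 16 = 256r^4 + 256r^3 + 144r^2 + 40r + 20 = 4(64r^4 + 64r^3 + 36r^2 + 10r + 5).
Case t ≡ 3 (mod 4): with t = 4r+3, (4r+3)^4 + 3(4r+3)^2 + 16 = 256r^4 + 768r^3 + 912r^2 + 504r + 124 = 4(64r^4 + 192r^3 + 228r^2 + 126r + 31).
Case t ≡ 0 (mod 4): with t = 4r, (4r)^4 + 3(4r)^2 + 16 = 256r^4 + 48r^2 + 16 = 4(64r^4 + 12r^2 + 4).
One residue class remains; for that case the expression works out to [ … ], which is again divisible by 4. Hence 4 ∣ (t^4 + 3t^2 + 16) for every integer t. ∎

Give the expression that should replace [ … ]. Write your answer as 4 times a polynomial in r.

Only t ≡ 2 (mod 4) is unaccounted for. Put t = 4r+2:
(4r+2)^4 + 3(4r+2)^2 + 16 expands to 256r^4 + 512r^3 + 432r^2 + 176r + 44,
and factoring out 4 leaves 4(64r^4 + 128r^3 + 108r^2 + 44r + 11).

4(64r^4 + 128r^3 + 108r^2 + 44r + 11)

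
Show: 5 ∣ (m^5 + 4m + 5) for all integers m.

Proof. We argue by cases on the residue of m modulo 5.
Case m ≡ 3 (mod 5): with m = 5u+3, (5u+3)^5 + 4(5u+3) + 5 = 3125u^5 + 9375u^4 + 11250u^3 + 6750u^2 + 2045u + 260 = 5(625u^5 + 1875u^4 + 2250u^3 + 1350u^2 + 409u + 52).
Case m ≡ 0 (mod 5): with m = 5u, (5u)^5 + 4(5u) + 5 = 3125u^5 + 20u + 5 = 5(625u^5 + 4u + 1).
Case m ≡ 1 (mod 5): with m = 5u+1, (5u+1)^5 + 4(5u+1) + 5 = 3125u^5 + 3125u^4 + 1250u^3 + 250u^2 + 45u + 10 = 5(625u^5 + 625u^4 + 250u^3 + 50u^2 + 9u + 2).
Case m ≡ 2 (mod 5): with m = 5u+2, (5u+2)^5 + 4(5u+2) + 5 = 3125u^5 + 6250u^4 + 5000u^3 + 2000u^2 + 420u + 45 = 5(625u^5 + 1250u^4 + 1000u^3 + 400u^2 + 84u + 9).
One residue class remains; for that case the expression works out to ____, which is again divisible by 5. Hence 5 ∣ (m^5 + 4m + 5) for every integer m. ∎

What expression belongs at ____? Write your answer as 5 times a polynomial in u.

5(625u^5 + 2500u^4 + 4000u^3 + 3200u^2 + 1284u + 209)

Only m ≡ 4 (mod 5) is unaccounted for. Put m = 5u+4:
(5u+4)^5 + 4(5u+4) + 5 expands to 3125u^5 + 12500u^4 + 20000u^3 + 16000u^2 + 6420u + 1045,
and factoring out 5 leaves 5(625u^5 + 2500u^4 + 4000u^3 + 3200u^2 + 1284u + 209).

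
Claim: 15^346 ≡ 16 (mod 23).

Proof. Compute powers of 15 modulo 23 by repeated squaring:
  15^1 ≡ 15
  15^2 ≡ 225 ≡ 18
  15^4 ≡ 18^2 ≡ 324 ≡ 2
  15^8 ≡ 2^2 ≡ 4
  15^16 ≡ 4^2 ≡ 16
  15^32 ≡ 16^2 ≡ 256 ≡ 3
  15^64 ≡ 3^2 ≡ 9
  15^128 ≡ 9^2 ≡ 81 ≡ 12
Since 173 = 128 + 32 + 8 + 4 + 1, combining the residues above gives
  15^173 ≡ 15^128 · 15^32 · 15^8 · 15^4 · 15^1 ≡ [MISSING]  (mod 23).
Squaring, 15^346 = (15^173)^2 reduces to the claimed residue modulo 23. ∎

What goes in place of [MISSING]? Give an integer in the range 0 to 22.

19

Multiply the listed residues: 12 · 3 · 4 · 2 · 15 = 36 → 144 → 288 → 4320.
Reducing modulo 23: 4320 = 187·23 + 19, so 15^173 ≡ 19.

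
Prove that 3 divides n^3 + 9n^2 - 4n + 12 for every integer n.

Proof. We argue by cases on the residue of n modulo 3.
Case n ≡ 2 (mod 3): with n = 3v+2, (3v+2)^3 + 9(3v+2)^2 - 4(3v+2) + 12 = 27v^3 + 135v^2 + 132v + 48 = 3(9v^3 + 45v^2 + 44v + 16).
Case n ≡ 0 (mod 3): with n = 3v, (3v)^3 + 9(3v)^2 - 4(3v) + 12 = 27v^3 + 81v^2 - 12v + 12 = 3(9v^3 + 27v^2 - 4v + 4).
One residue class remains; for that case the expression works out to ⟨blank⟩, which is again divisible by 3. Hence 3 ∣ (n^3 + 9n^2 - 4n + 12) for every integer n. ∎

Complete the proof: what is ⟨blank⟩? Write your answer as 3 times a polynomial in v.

Only n ≡ 1 (mod 3) is unaccounted for. Put n = 3v+1:
(3v+1)^3 + 9(3v+1)^2 - 4(3v+1) + 12 expands to 27v^3 + 108v^2 + 51v + 18,
and factoring out 3 leaves 3(9v^3 + 36v^2 + 17v + 6).

3(9v^3 + 36v^2 + 17v + 6)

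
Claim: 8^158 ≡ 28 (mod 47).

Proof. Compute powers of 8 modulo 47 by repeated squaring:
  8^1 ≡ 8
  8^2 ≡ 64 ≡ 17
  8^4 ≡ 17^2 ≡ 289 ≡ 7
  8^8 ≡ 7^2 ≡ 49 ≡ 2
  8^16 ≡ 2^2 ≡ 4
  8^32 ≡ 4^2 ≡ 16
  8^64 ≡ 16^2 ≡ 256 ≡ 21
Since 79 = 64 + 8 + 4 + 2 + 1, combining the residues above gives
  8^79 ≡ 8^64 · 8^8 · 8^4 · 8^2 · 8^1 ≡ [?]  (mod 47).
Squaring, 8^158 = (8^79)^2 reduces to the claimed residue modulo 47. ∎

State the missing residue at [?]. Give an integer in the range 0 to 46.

8^64 · 8^8 · 8^4 · 8^2 · 8^1 ≡ 21 · 2 · 7 · 17 · 8 = 39984.
39984 mod 47 = 34, so 8^79 ≡ 34 (mod 47).

34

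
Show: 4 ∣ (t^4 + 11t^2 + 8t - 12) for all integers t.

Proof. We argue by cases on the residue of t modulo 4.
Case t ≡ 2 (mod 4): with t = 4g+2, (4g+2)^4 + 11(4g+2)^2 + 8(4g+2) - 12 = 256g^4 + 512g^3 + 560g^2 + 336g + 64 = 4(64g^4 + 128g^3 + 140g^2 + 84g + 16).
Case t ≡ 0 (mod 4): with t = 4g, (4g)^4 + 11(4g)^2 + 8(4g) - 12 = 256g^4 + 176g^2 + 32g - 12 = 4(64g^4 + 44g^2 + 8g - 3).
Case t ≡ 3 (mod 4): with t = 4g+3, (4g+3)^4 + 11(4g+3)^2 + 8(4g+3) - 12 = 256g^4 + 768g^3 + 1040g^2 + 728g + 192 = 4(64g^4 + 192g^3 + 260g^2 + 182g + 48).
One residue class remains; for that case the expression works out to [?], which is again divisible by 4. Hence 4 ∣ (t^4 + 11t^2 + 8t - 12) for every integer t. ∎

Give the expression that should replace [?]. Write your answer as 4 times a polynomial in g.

Only t ≡ 1 (mod 4) is unaccounted for. Put t = 4g+1:
(4g+1)^4 + 11(4g+1)^2 + 8(4g+1) - 12 expands to 256g^4 + 256g^3 + 272g^2 + 136g + 8,
and factoring out 4 leaves 4(64g^4 + 64g^3 + 68g^2 + 34g + 2).

4(64g^4 + 64g^3 + 68g^2 + 34g + 2)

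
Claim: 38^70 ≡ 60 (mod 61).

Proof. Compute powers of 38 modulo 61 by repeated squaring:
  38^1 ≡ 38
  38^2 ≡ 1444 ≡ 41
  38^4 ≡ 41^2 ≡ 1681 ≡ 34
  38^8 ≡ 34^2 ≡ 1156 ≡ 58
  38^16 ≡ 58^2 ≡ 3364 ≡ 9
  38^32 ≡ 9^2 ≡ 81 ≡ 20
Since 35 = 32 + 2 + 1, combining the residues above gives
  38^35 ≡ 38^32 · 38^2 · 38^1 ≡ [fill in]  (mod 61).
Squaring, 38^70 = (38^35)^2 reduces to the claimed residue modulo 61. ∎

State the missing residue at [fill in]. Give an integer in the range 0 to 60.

38^32 · 38^2 · 38^1 ≡ 20 · 41 · 38 = 31160.
31160 mod 61 = 50, so 38^35 ≡ 50 (mod 61).

50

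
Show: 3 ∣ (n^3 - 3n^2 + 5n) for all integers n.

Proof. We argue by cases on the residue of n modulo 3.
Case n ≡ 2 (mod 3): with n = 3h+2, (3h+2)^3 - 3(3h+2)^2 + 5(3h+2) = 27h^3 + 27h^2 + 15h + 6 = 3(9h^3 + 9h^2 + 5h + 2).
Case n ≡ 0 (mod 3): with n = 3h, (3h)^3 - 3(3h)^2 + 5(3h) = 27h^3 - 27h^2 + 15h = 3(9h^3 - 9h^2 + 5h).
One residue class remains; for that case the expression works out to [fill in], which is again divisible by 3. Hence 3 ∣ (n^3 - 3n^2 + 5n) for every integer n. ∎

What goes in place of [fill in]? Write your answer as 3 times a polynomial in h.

3(9h^3 + 2h + 1)

The residues treated are {2, 0}, so the missing case is n ≡ 1 (mod 3); write n = 3h+1.
Then (3h+1)^3 - 3(3h+1)^2 + 5(3h+1) = 27h^3 + 6h + 3 = 3(9h^3 + 2h + 1).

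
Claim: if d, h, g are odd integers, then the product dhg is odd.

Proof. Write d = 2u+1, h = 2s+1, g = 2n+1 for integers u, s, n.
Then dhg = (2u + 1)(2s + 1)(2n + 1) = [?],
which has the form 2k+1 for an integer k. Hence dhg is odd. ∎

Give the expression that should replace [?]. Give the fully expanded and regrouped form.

2(4nsu + 2ns + 2nu + n + 2su + s + u) + 1

(2u + 1)(2s + 1)(2n + 1) = 8nsu + 4ns + 4nu + 2n + 4su + 2s + 2u + 1
= 2(4nsu + 2ns + 2nu + n + 2su + s + u) + 1.
Since 4nsu + 2ns + 2nu + n + 2su + s + u is an integer, the product is of the form 2k+1 for an integer k.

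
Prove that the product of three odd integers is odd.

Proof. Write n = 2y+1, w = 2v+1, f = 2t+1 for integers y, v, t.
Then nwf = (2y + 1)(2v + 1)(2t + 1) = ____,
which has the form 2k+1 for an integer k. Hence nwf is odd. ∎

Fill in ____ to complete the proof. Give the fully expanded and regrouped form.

2(4tvy + 2tv + 2ty + t + 2vy + v + y) + 1

(2y + 1)(2v + 1)(2t + 1) = 8tvy + 4tv + 4ty + 2t + 4vy + 2v + 2y + 1
= 2(4tvy + 2tv + 2ty + t + 2vy + v + y) + 1.
Since 4tvy + 2tv + 2ty + t + 2vy + v + y is an integer, the product is of the form 2k+1 for an integer k.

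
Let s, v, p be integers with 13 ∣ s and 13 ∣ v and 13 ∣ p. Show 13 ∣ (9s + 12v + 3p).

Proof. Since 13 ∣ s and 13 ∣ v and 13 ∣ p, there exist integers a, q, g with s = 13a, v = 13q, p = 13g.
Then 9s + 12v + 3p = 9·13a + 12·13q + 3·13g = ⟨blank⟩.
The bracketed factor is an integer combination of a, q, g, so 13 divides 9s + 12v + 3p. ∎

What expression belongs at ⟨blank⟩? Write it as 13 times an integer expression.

13(9a + 3g + 12q)

Pull the common 13 out of every term: 9·13a + 12·13q + 3·13g = 13(9a + 3g + 12q).
9a + 3g + 12q is an integer, which exhibits the divisibility.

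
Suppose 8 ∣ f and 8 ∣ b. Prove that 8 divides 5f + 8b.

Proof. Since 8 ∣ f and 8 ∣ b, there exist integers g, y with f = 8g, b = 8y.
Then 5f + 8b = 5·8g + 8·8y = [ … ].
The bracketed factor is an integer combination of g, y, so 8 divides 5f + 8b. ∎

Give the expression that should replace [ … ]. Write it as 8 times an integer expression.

Each term has a factor of 8: 5·8g + 8·8y = 8·(5g + 8y).
Since 5g + 8y is an integer, 8 ∣ (5f + 8b).

8(5g + 8y)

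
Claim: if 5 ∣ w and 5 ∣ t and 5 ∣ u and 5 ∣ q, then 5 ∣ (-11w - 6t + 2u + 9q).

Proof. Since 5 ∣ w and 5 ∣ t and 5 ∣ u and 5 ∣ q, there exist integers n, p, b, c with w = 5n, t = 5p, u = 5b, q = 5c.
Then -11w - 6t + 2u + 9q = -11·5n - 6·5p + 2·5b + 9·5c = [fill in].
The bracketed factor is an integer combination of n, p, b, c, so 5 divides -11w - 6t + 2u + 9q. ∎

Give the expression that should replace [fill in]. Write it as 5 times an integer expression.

Each term has a factor of 5: -11·5n - 6·5p + 2·5b + 9·5c = 5·(2b + 9c - 11n - 6p).
Since 2b + 9c - 11n - 6p is an integer, 5 ∣ (-11w - 6t + 2u + 9q).

5(2b + 9c - 11n - 6p)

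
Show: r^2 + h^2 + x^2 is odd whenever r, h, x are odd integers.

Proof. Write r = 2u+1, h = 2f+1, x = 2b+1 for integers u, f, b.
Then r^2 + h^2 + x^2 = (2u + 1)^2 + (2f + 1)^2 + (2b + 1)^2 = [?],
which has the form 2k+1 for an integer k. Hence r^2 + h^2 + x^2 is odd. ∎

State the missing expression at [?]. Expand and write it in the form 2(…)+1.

(2u + 1)^2 + (2f + 1)^2 + (2b + 1)^2 = 4b^2 + 4b + 4f^2 + 4f + 4u^2 + 4u + 3
= 2(2b^2 + 2b + 2f^2 + 2f + 2u^2 + 2u + 1) + 1.
Since 2b^2 + 2b + 2f^2 + 2f + 2u^2 + 2u + 1 is an integer, the sum of squares is of the form 2k+1 for an integer k.

2(2b^2 + 2b + 2f^2 + 2f + 2u^2 + 2u + 1) + 1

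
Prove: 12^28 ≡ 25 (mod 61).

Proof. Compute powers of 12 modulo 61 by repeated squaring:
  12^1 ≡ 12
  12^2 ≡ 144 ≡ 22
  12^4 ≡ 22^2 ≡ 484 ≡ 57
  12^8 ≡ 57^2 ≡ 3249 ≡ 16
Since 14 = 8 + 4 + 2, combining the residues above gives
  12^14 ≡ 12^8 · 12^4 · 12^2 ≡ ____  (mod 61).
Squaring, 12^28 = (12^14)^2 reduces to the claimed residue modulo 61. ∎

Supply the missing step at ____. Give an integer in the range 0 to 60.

56

Multiply the listed residues: 16 · 57 · 22 = 912 → 20064.
Reducing modulo 61: 20064 = 328·61 + 56, so 12^14 ≡ 56.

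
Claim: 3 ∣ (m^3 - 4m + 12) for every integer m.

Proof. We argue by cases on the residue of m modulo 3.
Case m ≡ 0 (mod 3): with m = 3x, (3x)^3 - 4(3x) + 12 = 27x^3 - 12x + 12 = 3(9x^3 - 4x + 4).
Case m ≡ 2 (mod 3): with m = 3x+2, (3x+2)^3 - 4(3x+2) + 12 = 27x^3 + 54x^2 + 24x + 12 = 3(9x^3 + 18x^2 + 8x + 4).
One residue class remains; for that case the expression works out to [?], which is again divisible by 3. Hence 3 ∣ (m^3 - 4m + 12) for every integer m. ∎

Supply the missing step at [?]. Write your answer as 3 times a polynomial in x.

3(9x^3 + 9x^2 - x + 3)

The residues treated are {0, 2}, so the missing case is m ≡ 1 (mod 3); write m = 3x+1.
Then (3x+1)^3 - 4(3x+1) + 12 = 27x^3 + 27x^2 - 3x + 9 = 3(9x^3 + 9x^2 - x + 3).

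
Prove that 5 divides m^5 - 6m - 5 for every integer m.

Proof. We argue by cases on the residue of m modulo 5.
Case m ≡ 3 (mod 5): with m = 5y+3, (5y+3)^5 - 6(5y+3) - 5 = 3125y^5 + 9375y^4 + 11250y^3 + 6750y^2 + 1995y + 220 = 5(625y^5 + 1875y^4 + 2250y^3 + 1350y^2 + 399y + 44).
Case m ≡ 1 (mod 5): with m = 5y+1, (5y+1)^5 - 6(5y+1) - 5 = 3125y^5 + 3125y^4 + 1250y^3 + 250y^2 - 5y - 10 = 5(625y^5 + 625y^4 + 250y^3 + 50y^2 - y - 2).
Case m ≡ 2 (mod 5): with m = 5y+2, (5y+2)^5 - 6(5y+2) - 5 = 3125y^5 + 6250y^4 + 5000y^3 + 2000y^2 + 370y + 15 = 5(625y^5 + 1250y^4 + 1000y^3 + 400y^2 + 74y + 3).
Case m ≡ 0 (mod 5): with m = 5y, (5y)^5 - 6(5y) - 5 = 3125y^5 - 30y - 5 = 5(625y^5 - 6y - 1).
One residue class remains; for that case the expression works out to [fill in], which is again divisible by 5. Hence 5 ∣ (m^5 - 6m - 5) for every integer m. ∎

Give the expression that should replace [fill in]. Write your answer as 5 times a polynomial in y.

5(625y^5 + 2500y^4 + 4000y^3 + 3200y^2 + 1274y + 199)

The residues treated are {3, 1, 2, 0}, so the missing case is m ≡ 4 (mod 5); write m = 5y+4.
Then (5y+4)^5 - 6(5y+4) - 5 = 3125y^5 + 12500y^4 + 20000y^3 + 16000y^2 + 6370y + 995 = 5(625y^5 + 2500y^4 + 4000y^3 + 3200y^2 + 1274y + 199).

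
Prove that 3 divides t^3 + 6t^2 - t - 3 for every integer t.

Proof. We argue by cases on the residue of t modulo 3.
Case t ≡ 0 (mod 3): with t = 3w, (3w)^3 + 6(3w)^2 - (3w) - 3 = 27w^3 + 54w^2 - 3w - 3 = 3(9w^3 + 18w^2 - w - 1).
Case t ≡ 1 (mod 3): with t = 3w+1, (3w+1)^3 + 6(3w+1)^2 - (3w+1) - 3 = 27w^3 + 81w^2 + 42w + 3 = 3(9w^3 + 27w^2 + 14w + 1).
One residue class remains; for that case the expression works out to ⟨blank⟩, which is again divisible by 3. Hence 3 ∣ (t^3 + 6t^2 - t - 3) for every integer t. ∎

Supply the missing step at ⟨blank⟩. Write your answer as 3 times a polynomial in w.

3(9w^3 + 36w^2 + 35w + 9)

Only t ≡ 2 (mod 3) is unaccounted for. Put t = 3w+2:
(3w+2)^3 + 6(3w+2)^2 - (3w+2) - 3 expands to 27w^3 + 108w^2 + 105w + 27,
and factoring out 3 leaves 3(9w^3 + 36w^2 + 35w + 9).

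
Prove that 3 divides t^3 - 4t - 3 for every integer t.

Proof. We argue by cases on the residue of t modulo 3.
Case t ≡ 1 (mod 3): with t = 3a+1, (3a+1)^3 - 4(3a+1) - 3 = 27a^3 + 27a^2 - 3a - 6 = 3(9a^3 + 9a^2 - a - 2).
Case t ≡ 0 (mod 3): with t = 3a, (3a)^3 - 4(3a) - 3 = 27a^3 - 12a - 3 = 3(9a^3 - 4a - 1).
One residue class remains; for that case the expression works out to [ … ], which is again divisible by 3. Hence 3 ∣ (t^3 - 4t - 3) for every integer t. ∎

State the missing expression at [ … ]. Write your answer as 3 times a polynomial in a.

The residues treated are {1, 0}, so the missing case is t ≡ 2 (mod 3); write t = 3a+2.
Then (3a+2)^3 - 4(3a+2) - 3 = 27a^3 + 54a^2 + 24a - 3 = 3(9a^3 + 18a^2 + 8a - 1).

3(9a^3 + 18a^2 + 8a - 1)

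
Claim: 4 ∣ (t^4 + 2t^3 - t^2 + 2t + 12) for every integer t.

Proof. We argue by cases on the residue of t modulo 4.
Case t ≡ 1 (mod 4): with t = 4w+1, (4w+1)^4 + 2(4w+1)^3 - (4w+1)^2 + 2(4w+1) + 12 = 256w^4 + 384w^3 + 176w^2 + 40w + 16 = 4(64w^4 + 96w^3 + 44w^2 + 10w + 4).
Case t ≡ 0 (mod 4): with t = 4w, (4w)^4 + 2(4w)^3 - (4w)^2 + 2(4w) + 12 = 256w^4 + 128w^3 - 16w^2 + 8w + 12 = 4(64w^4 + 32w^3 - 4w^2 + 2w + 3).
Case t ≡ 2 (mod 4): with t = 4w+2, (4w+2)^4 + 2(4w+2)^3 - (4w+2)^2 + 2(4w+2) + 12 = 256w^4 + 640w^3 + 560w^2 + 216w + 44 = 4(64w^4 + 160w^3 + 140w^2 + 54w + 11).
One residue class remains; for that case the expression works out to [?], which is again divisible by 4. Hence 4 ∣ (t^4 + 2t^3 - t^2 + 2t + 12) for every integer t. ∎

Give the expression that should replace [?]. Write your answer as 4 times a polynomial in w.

Only t ≡ 3 (mod 4) is unaccounted for. Put t = 4w+3:
(4w+3)^4 + 2(4w+3)^3 - (4w+3)^2 + 2(4w+3) + 12 expands to 256w^4 + 896w^3 + 1136w^2 + 632w + 144,
and factoring out 4 leaves 4(64w^4 + 224w^3 + 284w^2 + 158w + 36).

4(64w^4 + 224w^3 + 284w^2 + 158w + 36)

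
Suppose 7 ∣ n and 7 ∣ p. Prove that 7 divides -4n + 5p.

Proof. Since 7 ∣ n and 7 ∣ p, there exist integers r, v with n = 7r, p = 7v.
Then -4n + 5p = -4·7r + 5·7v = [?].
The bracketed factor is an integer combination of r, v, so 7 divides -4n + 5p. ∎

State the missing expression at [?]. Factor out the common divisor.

Each term has a factor of 7: -4·7r + 5·7v = 7·(-4r + 5v).
Since -4r + 5v is an integer, 7 ∣ (-4n + 5p).

7(-4r + 5v)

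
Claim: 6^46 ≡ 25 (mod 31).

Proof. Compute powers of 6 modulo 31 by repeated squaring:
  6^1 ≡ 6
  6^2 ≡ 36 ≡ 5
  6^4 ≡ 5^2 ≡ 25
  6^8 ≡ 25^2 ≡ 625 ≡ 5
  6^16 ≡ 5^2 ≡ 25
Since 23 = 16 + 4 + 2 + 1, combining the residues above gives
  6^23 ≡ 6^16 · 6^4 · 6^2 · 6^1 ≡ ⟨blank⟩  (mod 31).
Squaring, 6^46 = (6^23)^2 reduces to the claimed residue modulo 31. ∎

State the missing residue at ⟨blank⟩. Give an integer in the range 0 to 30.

Multiply the listed residues: 25 · 25 · 5 · 6 = 625 → 3125 → 18750.
Reducing modulo 31: 18750 = 604·31 + 26, so 6^23 ≡ 26.

26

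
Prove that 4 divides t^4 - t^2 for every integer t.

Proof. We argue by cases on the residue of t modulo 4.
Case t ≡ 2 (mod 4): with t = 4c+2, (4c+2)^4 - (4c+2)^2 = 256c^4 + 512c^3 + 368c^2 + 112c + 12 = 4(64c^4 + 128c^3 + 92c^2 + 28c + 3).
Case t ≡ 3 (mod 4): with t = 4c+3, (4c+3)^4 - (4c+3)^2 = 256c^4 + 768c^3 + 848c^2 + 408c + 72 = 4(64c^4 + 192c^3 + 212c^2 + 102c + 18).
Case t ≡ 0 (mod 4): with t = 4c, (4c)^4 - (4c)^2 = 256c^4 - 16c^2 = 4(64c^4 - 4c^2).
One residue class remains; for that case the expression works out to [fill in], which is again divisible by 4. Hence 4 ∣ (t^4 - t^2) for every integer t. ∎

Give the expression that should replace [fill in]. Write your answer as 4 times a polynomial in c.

The residues treated are {2, 3, 0}, so the missing case is t ≡ 1 (mod 4); write t = 4c+1.
Then (4c+1)^4 - (4c+1)^2 = 256c^4 + 256c^3 + 80c^2 + 8c = 4(64c^4 + 64c^3 + 20c^2 + 2c).

4(64c^4 + 64c^3 + 20c^2 + 2c)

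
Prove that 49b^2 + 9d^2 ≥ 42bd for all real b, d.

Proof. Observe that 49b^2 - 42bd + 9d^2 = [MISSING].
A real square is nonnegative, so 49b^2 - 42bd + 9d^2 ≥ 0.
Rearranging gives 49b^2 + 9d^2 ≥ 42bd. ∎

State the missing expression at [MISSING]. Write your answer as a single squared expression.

The leading and trailing coefficients are 7^2 and 3^2, and 42 = 2·7·3, so the trinomial is (7b - 3d)^2.
Hence 49b^2 - 42bd + 9d^2 ≥ 0.

(7b - 3d)^2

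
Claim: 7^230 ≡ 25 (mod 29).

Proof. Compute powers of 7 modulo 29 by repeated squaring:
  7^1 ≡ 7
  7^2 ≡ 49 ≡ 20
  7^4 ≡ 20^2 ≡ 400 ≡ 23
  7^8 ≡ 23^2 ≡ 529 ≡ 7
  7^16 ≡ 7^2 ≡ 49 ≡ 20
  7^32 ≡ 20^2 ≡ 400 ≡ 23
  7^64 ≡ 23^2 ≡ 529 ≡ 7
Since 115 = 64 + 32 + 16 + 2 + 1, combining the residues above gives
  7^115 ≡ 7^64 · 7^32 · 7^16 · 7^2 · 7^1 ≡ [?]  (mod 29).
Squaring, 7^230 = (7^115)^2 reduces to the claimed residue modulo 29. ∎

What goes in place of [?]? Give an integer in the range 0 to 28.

Multiply the listed residues: 7 · 23 · 20 · 20 · 7 = 161 → 3220 → 64400 → 450800.
Reducing modulo 29: 450800 = 15544·29 + 24, so 7^115 ≡ 24.

24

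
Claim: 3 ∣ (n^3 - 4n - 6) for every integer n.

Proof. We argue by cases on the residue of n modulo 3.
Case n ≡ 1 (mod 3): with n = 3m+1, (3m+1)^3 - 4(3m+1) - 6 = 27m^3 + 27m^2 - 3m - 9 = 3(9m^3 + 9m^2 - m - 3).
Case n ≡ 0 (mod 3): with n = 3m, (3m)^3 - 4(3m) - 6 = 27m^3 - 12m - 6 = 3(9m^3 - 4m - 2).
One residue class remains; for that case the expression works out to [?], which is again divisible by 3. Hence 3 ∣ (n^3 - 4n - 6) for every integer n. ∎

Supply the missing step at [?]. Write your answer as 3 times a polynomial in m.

3(9m^3 + 18m^2 + 8m - 2)

Only n ≡ 2 (mod 3) is unaccounted for. Put n = 3m+2:
(3m+2)^3 - 4(3m+2) - 6 expands to 27m^3 + 54m^2 + 24m - 6,
and factoring out 3 leaves 3(9m^3 + 18m^2 + 8m - 2).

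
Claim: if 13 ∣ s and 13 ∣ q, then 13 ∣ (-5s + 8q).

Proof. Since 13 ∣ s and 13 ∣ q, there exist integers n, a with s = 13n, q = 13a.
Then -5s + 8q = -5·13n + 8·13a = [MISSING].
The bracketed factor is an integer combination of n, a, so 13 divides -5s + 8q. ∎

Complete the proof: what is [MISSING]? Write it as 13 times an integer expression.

13(8a - 5n)

Pull the common 13 out of every term: -5·13n + 8·13a = 13(8a - 5n).
8a - 5n is an integer, which exhibits the divisibility.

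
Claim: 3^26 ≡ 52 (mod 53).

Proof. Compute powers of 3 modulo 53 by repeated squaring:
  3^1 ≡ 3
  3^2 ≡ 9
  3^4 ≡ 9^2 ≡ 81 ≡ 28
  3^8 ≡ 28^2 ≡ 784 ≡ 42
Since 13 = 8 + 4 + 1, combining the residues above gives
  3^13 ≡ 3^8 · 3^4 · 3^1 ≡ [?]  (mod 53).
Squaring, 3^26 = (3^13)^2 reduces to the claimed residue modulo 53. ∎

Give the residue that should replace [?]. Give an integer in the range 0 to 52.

Multiply the listed residues: 42 · 28 · 3 = 1176 → 3528.
Reducing modulo 53: 3528 = 66·53 + 30, so 3^13 ≡ 30.

30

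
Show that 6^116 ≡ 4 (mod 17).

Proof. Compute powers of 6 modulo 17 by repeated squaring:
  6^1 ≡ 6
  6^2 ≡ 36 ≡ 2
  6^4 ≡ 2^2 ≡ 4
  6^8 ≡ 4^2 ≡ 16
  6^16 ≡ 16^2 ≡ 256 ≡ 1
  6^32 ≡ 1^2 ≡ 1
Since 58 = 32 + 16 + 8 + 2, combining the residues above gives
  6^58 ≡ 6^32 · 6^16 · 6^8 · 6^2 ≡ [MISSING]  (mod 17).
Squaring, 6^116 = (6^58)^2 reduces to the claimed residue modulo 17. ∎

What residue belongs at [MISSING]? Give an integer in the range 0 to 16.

Multiply the listed residues: 1 · 1 · 16 · 2 = 1 → 16 → 32.
Reducing modulo 17: 32 = 1·17 + 15, so 6^58 ≡ 15.

15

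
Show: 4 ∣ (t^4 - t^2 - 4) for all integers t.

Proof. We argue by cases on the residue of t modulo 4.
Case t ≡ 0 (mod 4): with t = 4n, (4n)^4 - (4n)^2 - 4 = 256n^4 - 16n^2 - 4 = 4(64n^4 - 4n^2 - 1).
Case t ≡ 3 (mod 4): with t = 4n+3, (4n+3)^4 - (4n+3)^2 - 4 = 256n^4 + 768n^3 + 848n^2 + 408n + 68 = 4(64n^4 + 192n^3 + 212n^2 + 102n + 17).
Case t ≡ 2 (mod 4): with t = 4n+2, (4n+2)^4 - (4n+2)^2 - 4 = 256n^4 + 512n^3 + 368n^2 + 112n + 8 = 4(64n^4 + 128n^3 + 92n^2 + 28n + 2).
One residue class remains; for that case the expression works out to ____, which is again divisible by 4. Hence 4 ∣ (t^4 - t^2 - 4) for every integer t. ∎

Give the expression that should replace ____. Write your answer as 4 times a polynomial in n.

The residues treated are {0, 3, 2}, so the missing case is t ≡ 1 (mod 4); write t = 4n+1.
Then (4n+1)^4 - (4n+1)^2 - 4 = 256n^4 + 256n^3 + 80n^2 + 8n - 4 = 4(64n^4 + 64n^3 + 20n^2 + 2n - 1).

4(64n^4 + 64n^3 + 20n^2 + 2n - 1)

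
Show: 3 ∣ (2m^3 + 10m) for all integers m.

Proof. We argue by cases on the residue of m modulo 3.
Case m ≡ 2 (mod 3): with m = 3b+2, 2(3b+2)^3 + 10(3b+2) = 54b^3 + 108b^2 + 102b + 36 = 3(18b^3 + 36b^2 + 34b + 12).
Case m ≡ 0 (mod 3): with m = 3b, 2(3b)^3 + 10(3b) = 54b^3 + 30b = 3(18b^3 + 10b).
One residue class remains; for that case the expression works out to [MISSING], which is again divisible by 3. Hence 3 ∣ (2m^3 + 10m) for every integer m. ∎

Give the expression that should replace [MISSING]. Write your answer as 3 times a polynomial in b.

The residues treated are {2, 0}, so the missing case is m ≡ 1 (mod 3); write m = 3b+1.
Then 2(3b+1)^3 + 10(3b+1) = 54b^3 + 54b^2 + 48b + 12 = 3(18b^3 + 18b^2 + 16b + 4).

3(18b^3 + 18b^2 + 16b + 4)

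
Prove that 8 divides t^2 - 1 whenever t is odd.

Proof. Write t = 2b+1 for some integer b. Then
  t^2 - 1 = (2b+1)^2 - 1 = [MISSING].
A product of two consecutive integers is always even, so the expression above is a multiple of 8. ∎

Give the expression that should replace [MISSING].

(2b+1)^2 - 1 = 4b^2 + 4b + 1 - 1 = 4b^2 + 4b = 4b(b+1).
Since b and b+1 are consecutive, b(b+1) is even, and 4·(even) is a multiple of 8.

4b(b + 1)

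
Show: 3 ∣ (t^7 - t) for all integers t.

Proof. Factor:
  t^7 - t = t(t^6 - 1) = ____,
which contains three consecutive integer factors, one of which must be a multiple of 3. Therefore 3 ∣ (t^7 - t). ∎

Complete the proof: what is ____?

(t - 1)t(t + 1)(t^4 + t^2 + 1)

t^6 - 1 = (t^2 - 1)(t^4 + t^2 + 1), and t^2 - 1 = (t-1)(t+1).
So t(t^6 - 1) = (t - 1)t(t + 1)(t^4 + t^2 + 1).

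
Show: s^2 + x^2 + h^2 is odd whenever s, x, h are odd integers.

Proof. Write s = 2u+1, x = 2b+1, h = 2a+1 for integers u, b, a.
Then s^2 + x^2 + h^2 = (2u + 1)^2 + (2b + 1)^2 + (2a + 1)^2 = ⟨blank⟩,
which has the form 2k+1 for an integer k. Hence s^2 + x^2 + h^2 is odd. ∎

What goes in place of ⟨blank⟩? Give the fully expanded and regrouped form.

2(2a^2 + 2a + 2b^2 + 2b + 2u^2 + 2u + 1) + 1

Expanding: (2u + 1)^2 + (2b + 1)^2 + (2a + 1)^2 = 4a^2 + 4a + 4b^2 + 4b + 4u^2 + 4u + 3.
Every term except the constant is even, so this is 2(2a^2 + 2a + 2b^2 + 2b + 2u^2 + 2u + 1) + 1,
and 2a^2 + 2a + 2b^2 + 2b + 2u^2 + 2u + 1 ∈ ℤ gives the required form.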